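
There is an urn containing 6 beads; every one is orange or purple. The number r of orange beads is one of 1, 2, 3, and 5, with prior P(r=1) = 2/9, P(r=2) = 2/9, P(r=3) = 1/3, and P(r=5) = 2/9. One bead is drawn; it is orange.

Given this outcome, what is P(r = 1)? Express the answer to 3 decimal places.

0.080

The likelihood of this draw under each hypothesis: P(data | r = 1) = (1/6) = 1/6; P(data | r = 2) = (2/6) = 1/3; P(data | r = 3) = (3/6) = 1/2; P(data | r = 5) = (5/6) = 5/6.
Multiplying each by its prior: 2/9 · 1/6 = 1/27, 2/9 · 1/3 = 2/27, 1/3 · 1/2 = 1/6, 2/9 · 5/6 = 5/27; these sum to 25/54.
Therefore the posterior P(r = 1 | data) = (1/27) / (25/54) = 2/25.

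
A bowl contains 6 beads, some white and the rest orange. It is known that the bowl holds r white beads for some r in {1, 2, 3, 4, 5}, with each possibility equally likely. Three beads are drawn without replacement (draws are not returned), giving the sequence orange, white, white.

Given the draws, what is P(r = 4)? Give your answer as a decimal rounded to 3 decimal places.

0.343

The likelihood of the observed sequence under each hypothesis: P(data | r = 1) = (5/6)(1/5)(0/4) = 0; P(data | r = 2) = (4/6)(2/5)(1/4) = 1/15; P(data | r = 3) = (3/6)(3/5)(2/4) = 3/20; P(data | r = 4) = (2/6)(4/5)(3/4) = 1/5; P(data | r = 5) = (1/6)(5/5)(4/4) = 1/6.
Weighting by the prior gives 1/5 · 0 = 0, 1/5 · 1/15 = 1/75, 1/5 · 3/20 = 3/100, 1/5 · 1/5 = 1/25, 1/5 · 1/6 = 1/30; these sum to 7/60.
Therefore the posterior P(r = 4 | data) = (1/25) / (7/60) = 12/35.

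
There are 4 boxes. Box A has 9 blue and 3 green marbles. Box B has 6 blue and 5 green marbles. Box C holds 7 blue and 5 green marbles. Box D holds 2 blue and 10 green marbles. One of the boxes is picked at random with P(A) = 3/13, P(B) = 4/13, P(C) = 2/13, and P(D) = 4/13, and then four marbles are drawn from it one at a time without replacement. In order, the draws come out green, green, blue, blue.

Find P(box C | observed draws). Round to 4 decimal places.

0.2303

Compute the likelihood of the observed sequence for each case: P(data | box A) = (3/12)(2/11)(9/10)(8/9) = 0.036364; P(data | box B) = (5/11)(4/10)(6/9)(5/8) = 0.075758; P(data | box C) = (5/12)(4/11)(7/10)(6/9) = 0.070707; P(data | box D) = (10/12)(9/11)(2/10)(1/9) = 0.015152.
Weighting by the prior gives 3/13 · 0.036364 = 0.0083916, 4/13 · 0.075758 = 0.02331, 2/13 · 0.070707 = 0.010878, 4/13 · 0.015152 = 0.004662; these sum to 0.047242.
Hence P(box C | data) = (0.010878) / (0.047242) = 0.23026.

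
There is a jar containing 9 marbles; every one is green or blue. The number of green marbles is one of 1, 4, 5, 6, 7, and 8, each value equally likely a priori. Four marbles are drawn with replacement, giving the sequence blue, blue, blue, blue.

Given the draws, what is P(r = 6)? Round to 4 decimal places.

Compute the likelihood of the observed sequence for each case: P(data | r = 1) = (8/9)(8/9)(8/9)(8/9) = 0.6243; P(data | r = 4) = (5/9)(5/9)(5/9)(5/9) = 0.09526; P(data | r = 5) = (4/9)(4/9)(4/9)(4/9) = 0.039018; P(data | r = 6) = (3/9)(3/9)(3/9)(3/9) = 0.012346; P(data | r = 7) = (2/9)(2/9)(2/9)(2/9) = 0.0024387; P(data | r = 8) = (1/9)(1/9)(1/9)(1/9) = 0.00015242.
Weighting by the prior gives 1/6 · 0.6243 = 0.10405, 1/6 · 0.09526 = 0.015877, 1/6 · 0.039018 = 0.0065031, 1/6 · 0.012346 = 0.0020576, 1/6 · 0.0024387 = 0.00040644, 1/6 · 0.00015242 = 2.5403e-05; these sum to 0.12892.
Hence P(r = 6 | data) = (0.0020576) / (0.12892) = 0.015961.

0.0160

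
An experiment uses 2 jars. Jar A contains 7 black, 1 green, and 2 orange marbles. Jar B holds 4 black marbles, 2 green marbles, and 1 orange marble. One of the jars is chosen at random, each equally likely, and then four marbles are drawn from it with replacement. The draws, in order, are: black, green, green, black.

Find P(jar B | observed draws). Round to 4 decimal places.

For each hypothesis, P(data | H) works out to: P(data | jar A) = (7/10)(1/10)(1/10)(7/10) = 0.0049; P(data | jar B) = (4/7)(2/7)(2/7)(4/7) = 0.026656.
Multiplying each by its prior: 1/2 · 0.0049 = 0.00245, 1/2 · 0.026656 = 0.013328; with total 0.015778.
Therefore the posterior P(jar B | data) = (0.013328) / (0.015778) = 0.84472.

0.8447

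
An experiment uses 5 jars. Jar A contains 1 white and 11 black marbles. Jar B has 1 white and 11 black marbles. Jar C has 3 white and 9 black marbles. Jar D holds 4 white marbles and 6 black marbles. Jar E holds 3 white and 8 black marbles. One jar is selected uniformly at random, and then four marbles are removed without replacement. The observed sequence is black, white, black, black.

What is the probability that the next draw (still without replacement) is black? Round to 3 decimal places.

For each hypothesis, P(data | H) works out to: P(data | jar A) = (11/12)(1/11)(10/10)(9/9) = 0.083333; P(data | jar B) = (11/12)(1/11)(10/10)(9/9) = 0.083333; P(data | jar C) = (9/12)(3/11)(8/10)(7/9) = 0.12727; P(data | jar D) = (6/10)(4/9)(5/8)(4/7) = 0.095238; P(data | jar E) = (8/11)(3/10)(7/9)(6/8) = 0.12727.
Multiplying each by its prior: 1/5 · 0.083333 = 0.016667, 1/5 · 0.083333 = 0.016667, 1/5 · 0.12727 = 0.025455, 1/5 · 0.095238 = 0.019048, 1/5 · 0.12727 = 0.025455; these sum to 0.10329.
Normalising, the posterior is P(jar A | data) = 0.16136, P(jar B | data) = 0.16136, P(jar C | data) = 0.24644, P(jar D | data) = 0.18441, P(jar E | data) = 0.24644.
So P(black next | data) = Σ P(black next | H) P(H | data) = (1)(0.16136) + (1)(0.16136) + (3/4)(0.24644) + (1/2)(0.18441) + (5/7)(0.24644) = 0.77578.

0.776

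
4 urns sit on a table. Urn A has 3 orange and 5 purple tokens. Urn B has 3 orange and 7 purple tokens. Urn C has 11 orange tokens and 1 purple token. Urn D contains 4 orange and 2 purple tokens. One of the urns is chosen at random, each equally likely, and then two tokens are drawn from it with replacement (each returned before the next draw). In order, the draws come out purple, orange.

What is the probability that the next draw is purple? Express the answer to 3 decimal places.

0.503

Compute the likelihood of the observed sequence for each case: P(data | urn A) = (5/8)(3/8) = 0.23438; P(data | urn B) = (7/10)(3/10) = 0.21; P(data | urn C) = (1/12)(11/12) = 0.076389; P(data | urn D) = (2/6)(4/6) = 0.22222.
Multiplying each by its prior: 1/4 · 0.23438 = 0.058594, 1/4 · 0.21 = 0.0525, 1/4 · 0.076389 = 0.019097, 1/4 · 0.22222 = 0.055556; these sum to 0.18575.
Dividing through by the total gives posterior P(urn A | data) = 0.31545, P(urn B | data) = 0.28264, P(urn C | data) = 0.10281, P(urn D | data) = 0.29909.
Averaging over the posterior, P(purple next | data) = (5/8)(0.31545) + (7/10)(0.28264) + (1/12)(0.10281) + (1/3)(0.29909) = 0.50327.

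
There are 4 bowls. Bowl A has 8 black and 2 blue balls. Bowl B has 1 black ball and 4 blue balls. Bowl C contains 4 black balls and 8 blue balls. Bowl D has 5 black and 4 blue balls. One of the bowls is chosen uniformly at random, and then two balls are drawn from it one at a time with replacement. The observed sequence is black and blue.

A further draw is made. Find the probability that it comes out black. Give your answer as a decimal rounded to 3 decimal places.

The likelihood of the observed sequence under each hypothesis: P(data | bowl A) = (8/10)(2/10) = 0.16; P(data | bowl B) = (1/5)(4/5) = 0.16; P(data | bowl C) = (4/12)(8/12) = 0.22222; P(data | bowl D) = (5/9)(4/9) = 0.24691.
Weighting by the prior gives 1/4 · 0.16 = 0.04, 1/4 · 0.16 = 0.04, 1/4 · 0.22222 = 0.055556, 1/4 · 0.24691 = 0.061728; with total 0.19728.
The posterior is then P(bowl A | data) = 0.20275, P(bowl B | data) = 0.20275, P(bowl C | data) = 0.2816, P(bowl D | data) = 0.31289.
The predictive probability is P(black next | data) = (4/5)(0.20275) + (1/5)(0.20275) + (1/3)(0.2816) + (5/9)(0.31289) = 0.47045.

0.470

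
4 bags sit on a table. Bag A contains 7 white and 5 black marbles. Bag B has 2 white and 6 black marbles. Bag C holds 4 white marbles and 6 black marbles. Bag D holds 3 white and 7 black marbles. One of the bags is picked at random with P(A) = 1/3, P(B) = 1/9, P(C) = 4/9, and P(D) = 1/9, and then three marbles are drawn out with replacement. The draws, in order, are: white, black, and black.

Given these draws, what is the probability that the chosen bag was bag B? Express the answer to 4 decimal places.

Compute the likelihood of the observed sequence for each case: P(data | bag A) = (7/12)(5/12)(5/12) = 0.10127; P(data | bag B) = (2/8)(6/8)(6/8) = 0.14062; P(data | bag C) = (4/10)(6/10)(6/10) = 0.144; P(data | bag D) = (3/10)(7/10)(7/10) = 0.147.
The prior-weighted likelihoods are 1/3 · 0.10127 = 0.033758, 1/9 · 0.14062 = 0.015625, 4/9 · 0.144 = 0.064, 1/9 · 0.147 = 0.016333; summing to 0.12972.
By Bayes' rule, P(bag B | data) = (0.015625) / (0.12972) = 0.12046.

0.1205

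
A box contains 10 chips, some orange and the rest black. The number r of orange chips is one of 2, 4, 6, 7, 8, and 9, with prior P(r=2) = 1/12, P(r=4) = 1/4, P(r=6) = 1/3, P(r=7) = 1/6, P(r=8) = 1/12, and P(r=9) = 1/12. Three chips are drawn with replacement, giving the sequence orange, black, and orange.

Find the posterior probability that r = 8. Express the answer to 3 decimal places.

0.091

The likelihood of the observed sequence under each hypothesis: P(data | r = 2) = (2/10)(8/10)(2/10) = 0.032; P(data | r = 4) = (4/10)(6/10)(4/10) = 0.096; P(data | r = 6) = (6/10)(4/10)(6/10) = 0.144; P(data | r = 7) = (7/10)(3/10)(7/10) = 0.147; P(data | r = 8) = (8/10)(2/10)(8/10) = 0.128; P(data | r = 9) = (9/10)(1/10)(9/10) = 0.081.
Multiplying each by its prior: 1/12 · 0.032 = 0.0026667, 1/4 · 0.096 = 0.024, 1/3 · 0.144 = 0.048, 1/6 · 0.147 = 0.0245, 1/12 · 0.128 = 0.010667, 1/12 · 0.081 = 0.00675; with total 0.11658.
Therefore the posterior P(r = 8 | data) = (0.010667) / (0.11658) = 0.091494.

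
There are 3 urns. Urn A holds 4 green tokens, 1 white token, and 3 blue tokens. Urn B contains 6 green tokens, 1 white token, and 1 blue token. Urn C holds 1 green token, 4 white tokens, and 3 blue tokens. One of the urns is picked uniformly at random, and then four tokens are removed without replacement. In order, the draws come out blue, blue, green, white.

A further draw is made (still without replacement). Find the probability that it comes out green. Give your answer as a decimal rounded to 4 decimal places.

0.3750

For each hypothesis, P(data | H) works out to: P(data | urn A) = (3/8)(2/7)(4/6)(1/5) = 1/70; P(data | urn B) = (1/8)(0/7) = 0; P(data | urn C) = (3/8)(2/7)(1/6)(4/5) = 1/70.
Multiplying each by its prior: 1/3 · 1/70 = 1/210, 1/3 · 0 = 0, 1/3 · 1/70 = 1/210; summing to 1/105.
Normalising, the posterior is P(urn A | data) = 1/2, P(urn B | data) = 0, P(urn C | data) = 1/2.
Averaging over the posterior, P(green next | data) = (3/4)(1/2) + (0)(1/2) = 3/8.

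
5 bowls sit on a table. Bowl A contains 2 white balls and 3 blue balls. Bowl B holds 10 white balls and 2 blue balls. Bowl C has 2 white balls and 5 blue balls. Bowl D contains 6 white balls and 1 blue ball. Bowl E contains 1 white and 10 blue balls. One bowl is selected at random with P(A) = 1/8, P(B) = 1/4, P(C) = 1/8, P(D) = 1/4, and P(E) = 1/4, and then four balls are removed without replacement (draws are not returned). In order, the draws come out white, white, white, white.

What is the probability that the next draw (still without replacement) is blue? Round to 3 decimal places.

0.292

The likelihood of the observed sequence under each hypothesis: P(data | bowl A) = (2/5)(1/4)(0/3) = 0; P(data | bowl B) = (10/12)(9/11)(8/10)(7/9) = 14/33; P(data | bowl C) = (2/7)(1/6)(0/5) = 0; P(data | bowl D) = (6/7)(5/6)(4/5)(3/4) = 3/7; P(data | bowl E) = (1/11)(0/10) = 0.
Multiplying each by its prior: 1/8 · 0 = 0, 1/4 · 14/33 = 7/66, 1/8 · 0 = 0, 1/4 · 3/7 = 3/28, 1/4 · 0 = 0; summing to 197/924.
Dividing through by the total gives posterior P(bowl A | data) = 0, P(bowl B | data) = 98/197, P(bowl C | data) = 0, P(bowl D | data) = 99/197, P(bowl E | data) = 0.
The predictive probability is P(blue next | data) = (1/4)(98/197) + (1/3)(99/197) = 115/394.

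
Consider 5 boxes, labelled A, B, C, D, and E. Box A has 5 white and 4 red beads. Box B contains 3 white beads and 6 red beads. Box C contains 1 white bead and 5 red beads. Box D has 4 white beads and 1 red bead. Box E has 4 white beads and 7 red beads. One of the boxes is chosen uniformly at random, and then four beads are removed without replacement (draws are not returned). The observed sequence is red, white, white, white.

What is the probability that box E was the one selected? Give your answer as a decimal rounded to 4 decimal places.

0.0679

The likelihood of the observed sequence under each hypothesis: P(data | box A) = (4/9)(5/8)(4/7)(3/6) = 0.079365; P(data | box B) = (6/9)(3/8)(2/7)(1/6) = 0.011905; P(data | box C) = (5/6)(1/5)(0/4) = 0; P(data | box D) = (1/5)(4/4)(3/3)(2/2) = 0.2; P(data | box E) = (7/11)(4/10)(3/9)(2/8) = 0.021212.
Multiplying each by its prior: 1/5 · 0.079365 = 0.015873, 1/5 · 0.011905 = 0.002381, 1/5 · 0 = 0, 1/5 · 0.2 = 0.04, 1/5 · 0.021212 = 0.0042424; these sum to 0.062496.
So P(box E | data) = (0.0042424) / (0.062496) = 0.067883.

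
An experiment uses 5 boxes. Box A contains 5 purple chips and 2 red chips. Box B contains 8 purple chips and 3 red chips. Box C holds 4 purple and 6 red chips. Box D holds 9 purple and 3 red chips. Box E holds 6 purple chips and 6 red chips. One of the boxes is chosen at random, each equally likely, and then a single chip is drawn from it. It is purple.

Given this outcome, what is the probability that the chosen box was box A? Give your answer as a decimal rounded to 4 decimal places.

Compute the likelihood of this draw for each case: P(data | box A) = (5/7) = 0.71429; P(data | box B) = (8/11) = 0.72727; P(data | box C) = (4/10) = 0.4; P(data | box D) = (9/12) = 0.75; P(data | box E) = (6/12) = 0.5.
The prior-weighted likelihoods are 1/5 · 0.71429 = 0.14286, 1/5 · 0.72727 = 0.14545, 1/5 · 0.4 = 0.08, 1/5 · 0.75 = 0.15, 1/5 · 0.5 = 0.1; summing to 0.61831.
Therefore the posterior P(box A | data) = (0.14286) / (0.61831) = 0.23104.

0.2310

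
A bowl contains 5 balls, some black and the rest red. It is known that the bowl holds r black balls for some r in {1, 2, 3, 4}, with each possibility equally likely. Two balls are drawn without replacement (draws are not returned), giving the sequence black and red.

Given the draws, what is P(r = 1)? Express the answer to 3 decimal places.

For each hypothesis, P(data | H) works out to: P(data | r = 1) = (1/5)(4/4) = 1/5; P(data | r = 2) = (2/5)(3/4) = 3/10; P(data | r = 3) = (3/5)(2/4) = 3/10; P(data | r = 4) = (4/5)(1/4) = 1/5.
The prior-weighted likelihoods are 1/4 · 1/5 = 1/20, 1/4 · 3/10 = 3/40, 1/4 · 3/10 = 3/40, 1/4 · 1/5 = 1/20; summing to 1/4.
By Bayes' rule, P(r = 1 | data) = (1/20) / (1/4) = 1/5.

0.200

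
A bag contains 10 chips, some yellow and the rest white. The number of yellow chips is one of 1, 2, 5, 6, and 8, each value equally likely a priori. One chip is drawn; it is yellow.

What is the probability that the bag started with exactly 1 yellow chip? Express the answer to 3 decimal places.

0.045

Under each hypothesis, the probability of this draw is: P(data | r = 1) = (1/10) = 1/10; P(data | r = 2) = (2/10) = 1/5; P(data | r = 5) = (5/10) = 1/2; P(data | r = 6) = (6/10) = 3/5; P(data | r = 8) = (8/10) = 4/5.
Weighting by the prior gives 1/5 · 1/10 = 1/50, 1/5 · 1/5 = 1/25, 1/5 · 1/2 = 1/10, 1/5 · 3/5 = 3/25, 1/5 · 4/5 = 4/25; with total 11/25.
Hence P(r = 1 | data) = (1/50) / (11/25) = 1/22.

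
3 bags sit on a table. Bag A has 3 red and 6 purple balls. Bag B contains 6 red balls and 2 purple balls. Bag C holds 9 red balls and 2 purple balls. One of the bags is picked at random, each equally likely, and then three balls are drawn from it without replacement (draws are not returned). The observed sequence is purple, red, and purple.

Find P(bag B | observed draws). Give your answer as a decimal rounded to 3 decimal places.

0.154

Under each hypothesis, the probability of the observed sequence is: P(data | bag A) = (6/9)(3/8)(5/7) = 0.17857; P(data | bag B) = (2/8)(6/7)(1/6) = 0.035714; P(data | bag C) = (2/11)(9/10)(1/9) = 0.018182.
Multiplying each by its prior: 1/3 · 0.17857 = 0.059524, 1/3 · 0.035714 = 0.011905, 1/3 · 0.018182 = 0.0060606; these sum to 0.077489.
Hence P(bag B | data) = (0.011905) / (0.077489) = 0.15363.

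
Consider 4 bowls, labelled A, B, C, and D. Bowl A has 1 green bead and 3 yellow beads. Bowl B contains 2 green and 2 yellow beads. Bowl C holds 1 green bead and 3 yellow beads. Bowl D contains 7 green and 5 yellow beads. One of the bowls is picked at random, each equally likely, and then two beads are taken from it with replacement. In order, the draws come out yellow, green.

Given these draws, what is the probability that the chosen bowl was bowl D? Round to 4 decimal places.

0.2800

Compute the likelihood of the observed sequence for each case: P(data | bowl A) = (3/4)(1/4) = 3/16; P(data | bowl B) = (2/4)(2/4) = 1/4; P(data | bowl C) = (3/4)(1/4) = 3/16; P(data | bowl D) = (5/12)(7/12) = 35/144.
The prior-weighted likelihoods are 1/4 · 3/16 = 3/64, 1/4 · 1/4 = 1/16, 1/4 · 3/16 = 3/64, 1/4 · 35/144 = 35/576; summing to 125/576.
Hence P(bowl D | data) = (35/576) / (125/576) = 7/25.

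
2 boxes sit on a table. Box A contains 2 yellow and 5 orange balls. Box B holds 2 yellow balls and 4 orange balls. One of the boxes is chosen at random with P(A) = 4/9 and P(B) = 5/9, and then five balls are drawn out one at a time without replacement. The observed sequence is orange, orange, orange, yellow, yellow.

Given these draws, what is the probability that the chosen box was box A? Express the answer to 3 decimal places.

Under each hypothesis, the probability of the observed sequence is: P(data | box A) = (5/7)(4/6)(3/5)(2/4)(1/3) = 1/21; P(data | box B) = (4/6)(3/5)(2/4)(2/3)(1/2) = 1/15.
Multiplying each by its prior: 4/9 · 1/21 = 4/189, 5/9 · 1/15 = 1/27; these sum to 11/189.
So P(box A | data) = (4/189) / (11/189) = 4/11.

0.364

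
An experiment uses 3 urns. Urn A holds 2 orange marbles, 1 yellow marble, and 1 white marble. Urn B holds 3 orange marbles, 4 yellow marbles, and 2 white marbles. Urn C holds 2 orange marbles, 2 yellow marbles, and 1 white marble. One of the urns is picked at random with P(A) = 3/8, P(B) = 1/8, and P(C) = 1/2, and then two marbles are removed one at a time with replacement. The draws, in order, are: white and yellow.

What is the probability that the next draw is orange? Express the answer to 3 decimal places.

The likelihood of the observed sequence under each hypothesis: P(data | urn A) = (1/4)(1/4) = 0.0625; P(data | urn B) = (2/9)(4/9) = 0.098765; P(data | urn C) = (1/5)(2/5) = 0.08.
Multiplying each by its prior: 3/8 · 0.0625 = 0.023438, 1/8 · 0.098765 = 0.012346, 1/2 · 0.08 = 0.04; with total 0.075783.
The posterior is then P(urn A | data) = 0.30927, P(urn B | data) = 0.16291, P(urn C | data) = 0.52782.
Averaging over the posterior, P(orange next | data) = (1/2)(0.30927) + (1/3)(0.16291) + (2/5)(0.52782) = 0.42007.

0.420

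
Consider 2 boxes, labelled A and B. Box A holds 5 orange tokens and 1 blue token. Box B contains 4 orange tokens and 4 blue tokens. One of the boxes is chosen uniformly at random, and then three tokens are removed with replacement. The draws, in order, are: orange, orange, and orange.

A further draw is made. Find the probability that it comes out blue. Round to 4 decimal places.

0.2259

The likelihood of the observed sequence under each hypothesis: P(data | box A) = (5/6)(5/6)(5/6) = 125/216; P(data | box B) = (4/8)(4/8)(4/8) = 1/8.
Weighting by the prior gives 1/2 · 125/216 = 125/432, 1/2 · 1/8 = 1/16; summing to 19/54.
The posterior is then P(box A | data) = 125/152, P(box B | data) = 27/152.
So P(blue next | data) = Σ P(blue next | H) P(H | data) = (1/6)(125/152) + (1/2)(27/152) = 103/456.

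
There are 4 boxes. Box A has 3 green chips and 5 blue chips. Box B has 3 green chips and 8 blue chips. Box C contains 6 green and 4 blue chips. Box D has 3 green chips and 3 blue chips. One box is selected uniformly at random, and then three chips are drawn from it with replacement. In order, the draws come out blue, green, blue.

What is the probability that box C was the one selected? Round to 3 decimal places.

The likelihood of the observed sequence under each hypothesis: P(data | box A) = (5/8)(3/8)(5/8) = 0.14648; P(data | box B) = (8/11)(3/11)(8/11) = 0.14425; P(data | box C) = (4/10)(6/10)(4/10) = 0.096; P(data | box D) = (3/6)(3/6)(3/6) = 0.125.
The prior-weighted likelihoods are 1/4 · 0.14648 = 0.036621, 1/4 · 0.14425 = 0.036063, 1/4 · 0.096 = 0.024, 1/4 · 0.125 = 0.03125; summing to 0.12793.
Hence P(box C | data) = (0.024) / (0.12793) = 0.1876.

0.188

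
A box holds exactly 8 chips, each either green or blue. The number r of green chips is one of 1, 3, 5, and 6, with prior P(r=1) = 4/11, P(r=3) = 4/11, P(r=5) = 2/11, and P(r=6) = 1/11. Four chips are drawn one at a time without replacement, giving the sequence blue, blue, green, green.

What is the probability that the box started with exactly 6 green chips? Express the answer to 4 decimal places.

0.0769

Under each hypothesis, the probability of the observed sequence is: P(data | r = 1) = (7/8)(6/7)(1/6)(0/5) = 0; P(data | r = 3) = (5/8)(4/7)(3/6)(2/5) = 1/14; P(data | r = 5) = (3/8)(2/7)(5/6)(4/5) = 1/14; P(data | r = 6) = (2/8)(1/7)(6/6)(5/5) = 1/28.
Weighting by the prior gives 4/11 · 0 = 0, 4/11 · 1/14 = 2/77, 2/11 · 1/14 = 1/77, 1/11 · 1/28 = 1/308; summing to 13/308.
Hence P(r = 6 | data) = (1/308) / (13/308) = 1/13.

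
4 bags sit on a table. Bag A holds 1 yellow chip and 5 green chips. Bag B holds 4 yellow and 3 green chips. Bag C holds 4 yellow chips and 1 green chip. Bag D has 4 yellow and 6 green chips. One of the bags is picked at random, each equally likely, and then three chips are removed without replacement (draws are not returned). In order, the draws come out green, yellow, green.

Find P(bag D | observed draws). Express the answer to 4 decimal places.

Compute the likelihood of the observed sequence for each case: P(data | bag A) = (5/6)(1/5)(4/4) = 1/6; P(data | bag B) = (3/7)(4/6)(2/5) = 4/35; P(data | bag C) = (1/5)(4/4)(0/3) = 0; P(data | bag D) = (6/10)(4/9)(5/8) = 1/6.
Multiplying each by its prior: 1/4 · 1/6 = 1/24, 1/4 · 4/35 = 1/35, 1/4 · 0 = 0, 1/4 · 1/6 = 1/24; with total 47/420.
Therefore the posterior P(bag D | data) = (1/24) / (47/420) = 35/94.

0.3723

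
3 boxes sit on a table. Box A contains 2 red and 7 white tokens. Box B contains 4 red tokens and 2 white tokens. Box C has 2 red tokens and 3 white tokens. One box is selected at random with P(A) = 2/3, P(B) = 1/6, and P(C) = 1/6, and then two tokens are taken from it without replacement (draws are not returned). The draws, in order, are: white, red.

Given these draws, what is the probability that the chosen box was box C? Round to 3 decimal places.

0.223

Compute the likelihood of the observed sequence for each case: P(data | box A) = (7/9)(2/8) = 7/36; P(data | box B) = (2/6)(4/5) = 4/15; P(data | box C) = (3/5)(2/4) = 3/10.
Multiplying each by its prior: 2/3 · 7/36 = 7/54, 1/6 · 4/15 = 2/45, 1/6 · 3/10 = 1/20; summing to 121/540.
Therefore the posterior P(box C | data) = (1/20) / (121/540) = 27/121.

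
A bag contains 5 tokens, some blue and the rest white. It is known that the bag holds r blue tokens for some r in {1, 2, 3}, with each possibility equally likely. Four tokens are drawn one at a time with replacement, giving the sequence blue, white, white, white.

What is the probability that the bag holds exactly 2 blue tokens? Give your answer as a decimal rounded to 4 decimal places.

0.3803

The likelihood of the observed sequence under each hypothesis: P(data | r = 1) = (1/5)(4/5)(4/5)(4/5) = 0.1024; P(data | r = 2) = (2/5)(3/5)(3/5)(3/5) = 0.0864; P(data | r = 3) = (3/5)(2/5)(2/5)(2/5) = 0.0384.
The prior-weighted likelihoods are 1/3 · 0.1024 = 0.034133, 1/3 · 0.0864 = 0.0288, 1/3 · 0.0384 = 0.0128; these sum to 0.075733.
So P(r = 2 | data) = (0.0288) / (0.075733) = 0.38028.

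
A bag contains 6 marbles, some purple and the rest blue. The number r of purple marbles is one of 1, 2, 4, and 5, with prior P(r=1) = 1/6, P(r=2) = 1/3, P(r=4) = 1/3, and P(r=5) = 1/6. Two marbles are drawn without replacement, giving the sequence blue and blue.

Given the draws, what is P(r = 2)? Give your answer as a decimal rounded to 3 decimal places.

0.500

For each hypothesis, P(data | H) works out to: P(data | r = 1) = (5/6)(4/5) = 2/3; P(data | r = 2) = (4/6)(3/5) = 2/5; P(data | r = 4) = (2/6)(1/5) = 1/15; P(data | r = 5) = (1/6)(0/5) = 0.
Weighting by the prior gives 1/6 · 2/3 = 1/9, 1/3 · 2/5 = 2/15, 1/3 · 1/15 = 1/45, 1/6 · 0 = 0; these sum to 4/15.
Therefore the posterior P(r = 2 | data) = (2/15) / (4/15) = 1/2.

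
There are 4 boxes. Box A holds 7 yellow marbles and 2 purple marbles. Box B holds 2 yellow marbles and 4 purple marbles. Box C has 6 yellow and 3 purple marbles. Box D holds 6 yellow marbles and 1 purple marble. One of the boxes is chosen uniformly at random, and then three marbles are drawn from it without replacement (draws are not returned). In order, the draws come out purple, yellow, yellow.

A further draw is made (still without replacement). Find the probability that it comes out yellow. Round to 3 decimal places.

Compute the likelihood of the observed sequence for each case: P(data | box A) = (2/9)(7/8)(6/7) = 0.16667; P(data | box B) = (4/6)(2/5)(1/4) = 0.066667; P(data | box C) = (3/9)(6/8)(5/7) = 0.17857; P(data | box D) = (1/7)(6/6)(5/5) = 0.14286.
Multiplying each by its prior: 1/4 · 0.16667 = 0.041667, 1/4 · 0.066667 = 0.016667, 1/4 · 0.17857 = 0.044643, 1/4 · 0.14286 = 0.035714; these sum to 0.13869.
Normalising, the posterior is P(box A | data) = 0.30043, P(box B | data) = 0.12017, P(box C | data) = 0.32189, P(box D | data) = 0.25751.
Averaging over the posterior, P(yellow next | data) = (5/6)(0.30043) + (0)(0.12017) + (2/3)(0.32189) + (1)(0.25751) = 0.72246.

0.722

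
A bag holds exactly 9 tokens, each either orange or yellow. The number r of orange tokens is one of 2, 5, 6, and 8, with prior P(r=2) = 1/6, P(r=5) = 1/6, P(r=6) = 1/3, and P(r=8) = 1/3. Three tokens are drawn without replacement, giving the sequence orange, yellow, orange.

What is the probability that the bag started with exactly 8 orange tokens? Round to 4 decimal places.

0.2902

Under each hypothesis, the probability of the observed sequence is: P(data | r = 2) = (2/9)(7/8)(1/7) = 0.027778; P(data | r = 5) = (5/9)(4/8)(4/7) = 0.15873; P(data | r = 6) = (6/9)(3/8)(5/7) = 0.17857; P(data | r = 8) = (8/9)(1/8)(7/7) = 0.11111.
Multiplying each by its prior: 1/6 · 0.027778 = 0.0046296, 1/6 · 0.15873 = 0.026455, 1/3 · 0.17857 = 0.059524, 1/3 · 0.11111 = 0.037037; these sum to 0.12765.
Therefore the posterior P(r = 8 | data) = (0.037037) / (0.12765) = 0.29016.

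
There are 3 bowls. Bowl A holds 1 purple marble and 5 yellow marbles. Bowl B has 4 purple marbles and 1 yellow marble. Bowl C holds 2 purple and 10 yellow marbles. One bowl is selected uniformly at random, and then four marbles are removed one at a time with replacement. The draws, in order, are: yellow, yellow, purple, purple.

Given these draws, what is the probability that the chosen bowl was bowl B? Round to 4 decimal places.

Compute the likelihood of the observed sequence for each case: P(data | bowl A) = (5/6)(5/6)(1/6)(1/6) = 0.01929; P(data | bowl B) = (1/5)(1/5)(4/5)(4/5) = 0.0256; P(data | bowl C) = (10/12)(10/12)(2/12)(2/12) = 0.01929.
Weighting by the prior gives 1/3 · 0.01929 = 0.00643, 1/3 · 0.0256 = 0.0085333, 1/3 · 0.01929 = 0.00643; these sum to 0.021393.
By Bayes' rule, P(bowl B | data) = (0.0085333) / (0.021393) = 0.39888.

0.3989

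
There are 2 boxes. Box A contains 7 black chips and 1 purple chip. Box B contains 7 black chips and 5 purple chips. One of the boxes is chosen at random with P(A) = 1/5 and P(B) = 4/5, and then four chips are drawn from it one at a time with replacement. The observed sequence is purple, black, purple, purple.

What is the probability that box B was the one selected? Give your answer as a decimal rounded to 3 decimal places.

The likelihood of the observed sequence under each hypothesis: P(data | box A) = (1/8)(7/8)(1/8)(1/8) = 0.001709; P(data | box B) = (5/12)(7/12)(5/12)(5/12) = 0.042197.
Multiplying each by its prior: 1/5 · 0.001709 = 0.0003418, 4/5 · 0.042197 = 0.033758; these sum to 0.0341.
So P(box B | data) = (0.033758) / (0.0341) = 0.98998.

0.990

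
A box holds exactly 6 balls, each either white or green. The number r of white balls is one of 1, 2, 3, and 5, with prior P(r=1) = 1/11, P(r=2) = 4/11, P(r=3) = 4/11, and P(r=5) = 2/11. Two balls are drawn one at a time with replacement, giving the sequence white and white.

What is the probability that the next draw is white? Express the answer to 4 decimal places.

The likelihood of the observed sequence under each hypothesis: P(data | r = 1) = (1/6)(1/6) = 1/36; P(data | r = 2) = (2/6)(2/6) = 1/9; P(data | r = 3) = (3/6)(3/6) = 1/4; P(data | r = 5) = (5/6)(5/6) = 25/36.
Weighting by the prior gives 1/11 · 1/36 = 1/396, 4/11 · 1/9 = 4/99, 4/11 · 1/4 = 1/11, 2/11 · 25/36 = 25/198; these sum to 103/396.
Normalising, the posterior is P(r = 1 | data) = 1/103, P(r = 2 | data) = 16/103, P(r = 3 | data) = 36/103, P(r = 5 | data) = 50/103.
Averaging over the posterior, P(white next | data) = (1/6)(1/103) + (1/3)(16/103) + (1/2)(36/103) + (5/6)(50/103) = 391/618.

0.6327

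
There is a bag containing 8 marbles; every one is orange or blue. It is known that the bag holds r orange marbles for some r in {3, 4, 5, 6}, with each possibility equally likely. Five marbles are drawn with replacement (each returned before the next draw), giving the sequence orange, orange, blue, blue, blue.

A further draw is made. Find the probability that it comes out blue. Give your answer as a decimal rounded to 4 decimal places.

0.4949

Under each hypothesis, the probability of the observed sequence is: P(data | r = 3) = (3/8)(3/8)(5/8)(5/8)(5/8) = 0.034332; P(data | r = 4) = (4/8)(4/8)(4/8)(4/8)(4/8) = 0.03125; P(data | r = 5) = (5/8)(5/8)(3/8)(3/8)(3/8) = 0.020599; P(data | r = 6) = (6/8)(6/8)(2/8)(2/8)(2/8) = 0.0087891.
Multiplying each by its prior: 1/4 · 0.034332 = 0.0085831, 1/4 · 0.03125 = 0.0078125, 1/4 · 0.020599 = 0.0051498, 1/4 · 0.0087891 = 0.0021973; with total 0.023743.
The posterior is then P(r = 3 | data) = 0.3615, P(r = 4 | data) = 0.32905, P(r = 5 | data) = 0.2169, P(r = 6 | data) = 0.092545.
So P(blue next | data) = Σ P(blue next | H) P(H | data) = (5/8)(0.3615) + (1/2)(0.32905) + (3/8)(0.2169) + (1/4)(0.092545) = 0.49494.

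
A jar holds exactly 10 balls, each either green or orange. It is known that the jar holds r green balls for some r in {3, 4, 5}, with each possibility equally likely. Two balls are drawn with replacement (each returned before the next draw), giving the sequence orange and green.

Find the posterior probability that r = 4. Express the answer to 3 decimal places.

0.343

The likelihood of the observed sequence under each hypothesis: P(data | r = 3) = (7/10)(3/10) = 21/100; P(data | r = 4) = (6/10)(4/10) = 6/25; P(data | r = 5) = (5/10)(5/10) = 1/4.
Multiplying each by its prior: 1/3 · 21/100 = 7/100, 1/3 · 6/25 = 2/25, 1/3 · 1/4 = 1/12; summing to 7/30.
Hence P(r = 4 | data) = (2/25) / (7/30) = 12/35.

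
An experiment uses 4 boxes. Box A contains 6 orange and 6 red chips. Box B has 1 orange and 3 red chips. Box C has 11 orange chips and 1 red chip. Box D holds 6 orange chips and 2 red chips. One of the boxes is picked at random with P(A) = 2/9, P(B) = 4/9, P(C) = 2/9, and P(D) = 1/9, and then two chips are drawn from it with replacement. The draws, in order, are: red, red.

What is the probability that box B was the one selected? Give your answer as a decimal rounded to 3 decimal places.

The likelihood of the observed sequence under each hypothesis: P(data | box A) = (6/12)(6/12) = 0.25; P(data | box B) = (3/4)(3/4) = 0.5625; P(data | box C) = (1/12)(1/12) = 0.0069444; P(data | box D) = (2/8)(2/8) = 0.0625.
The prior-weighted likelihoods are 2/9 · 0.25 = 0.055556, 4/9 · 0.5625 = 0.25, 2/9 · 0.0069444 = 0.0015432, 1/9 · 0.0625 = 0.0069444; summing to 0.31404.
So P(box B | data) = (0.25) / (0.31404) = 0.79607.

0.796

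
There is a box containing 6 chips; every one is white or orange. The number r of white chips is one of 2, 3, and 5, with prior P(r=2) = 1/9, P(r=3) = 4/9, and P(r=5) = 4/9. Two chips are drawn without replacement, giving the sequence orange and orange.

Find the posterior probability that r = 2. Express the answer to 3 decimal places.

0.333

For each hypothesis, P(data | H) works out to: P(data | r = 2) = (4/6)(3/5) = 2/5; P(data | r = 3) = (3/6)(2/5) = 1/5; P(data | r = 5) = (1/6)(0/5) = 0.
Multiplying each by its prior: 1/9 · 2/5 = 2/45, 4/9 · 1/5 = 4/45, 4/9 · 0 = 0; these sum to 2/15.
So P(r = 2 | data) = (2/45) / (2/15) = 1/3.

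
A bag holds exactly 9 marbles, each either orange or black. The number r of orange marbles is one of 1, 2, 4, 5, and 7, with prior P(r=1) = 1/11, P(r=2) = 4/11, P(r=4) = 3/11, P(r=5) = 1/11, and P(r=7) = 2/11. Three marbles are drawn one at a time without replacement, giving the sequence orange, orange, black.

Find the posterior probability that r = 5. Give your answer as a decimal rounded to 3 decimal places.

0.165

For each hypothesis, P(data | H) works out to: P(data | r = 1) = (1/9)(0/8) = 0; P(data | r = 2) = (2/9)(1/8)(7/7) = 1/36; P(data | r = 4) = (4/9)(3/8)(5/7) = 5/42; P(data | r = 5) = (5/9)(4/8)(4/7) = 10/63; P(data | r = 7) = (7/9)(6/8)(2/7) = 1/6.
The prior-weighted likelihoods are 1/11 · 0 = 0, 4/11 · 1/36 = 1/99, 3/11 · 5/42 = 5/154, 1/11 · 10/63 = 10/693, 2/11 · 1/6 = 1/33; these sum to 11/126.
By Bayes' rule, P(r = 5 | data) = (10/693) / (11/126) = 20/121.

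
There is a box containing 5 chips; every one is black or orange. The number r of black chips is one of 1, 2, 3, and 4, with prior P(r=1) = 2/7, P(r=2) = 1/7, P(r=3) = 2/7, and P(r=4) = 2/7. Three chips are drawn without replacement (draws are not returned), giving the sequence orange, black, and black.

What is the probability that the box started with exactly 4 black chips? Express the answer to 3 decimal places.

For each hypothesis, P(data | H) works out to: P(data | r = 1) = (4/5)(1/4)(0/3) = 0; P(data | r = 2) = (3/5)(2/4)(1/3) = 1/10; P(data | r = 3) = (2/5)(3/4)(2/3) = 1/5; P(data | r = 4) = (1/5)(4/4)(3/3) = 1/5.
The prior-weighted likelihoods are 2/7 · 0 = 0, 1/7 · 1/10 = 1/70, 2/7 · 1/5 = 2/35, 2/7 · 1/5 = 2/35; with total 9/70.
Hence P(r = 4 | data) = (2/35) / (9/70) = 4/9.

0.444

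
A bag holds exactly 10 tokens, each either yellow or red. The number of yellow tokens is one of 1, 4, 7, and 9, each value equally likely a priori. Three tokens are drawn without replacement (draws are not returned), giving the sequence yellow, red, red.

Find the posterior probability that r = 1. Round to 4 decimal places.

Compute the likelihood of the observed sequence for each case: P(data | r = 1) = (1/10)(9/9)(8/8) = 1/10; P(data | r = 4) = (4/10)(6/9)(5/8) = 1/6; P(data | r = 7) = (7/10)(3/9)(2/8) = 7/120; P(data | r = 9) = (9/10)(1/9)(0/8) = 0.
The prior-weighted likelihoods are 1/4 · 1/10 = 1/40, 1/4 · 1/6 = 1/24, 1/4 · 7/120 = 7/480, 1/4 · 0 = 0; with total 13/160.
By Bayes' rule, P(r = 1 | data) = (1/40) / (13/160) = 4/13.

0.3077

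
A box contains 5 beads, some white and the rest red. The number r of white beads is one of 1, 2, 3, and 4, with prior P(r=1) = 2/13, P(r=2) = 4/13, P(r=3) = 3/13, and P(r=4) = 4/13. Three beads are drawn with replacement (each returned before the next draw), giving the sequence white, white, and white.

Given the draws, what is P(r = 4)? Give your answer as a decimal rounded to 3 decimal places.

0.690

The likelihood of the observed sequence under each hypothesis: P(data | r = 1) = (1/5)(1/5)(1/5) = 0.008; P(data | r = 2) = (2/5)(2/5)(2/5) = 0.064; P(data | r = 3) = (3/5)(3/5)(3/5) = 0.216; P(data | r = 4) = (4/5)(4/5)(4/5) = 0.512.
The prior-weighted likelihoods are 2/13 · 0.008 = 0.0012308, 4/13 · 0.064 = 0.019692, 3/13 · 0.216 = 0.049846, 4/13 · 0.512 = 0.15754; these sum to 0.22831.
So P(r = 4 | data) = (0.15754) / (0.22831) = 0.69003.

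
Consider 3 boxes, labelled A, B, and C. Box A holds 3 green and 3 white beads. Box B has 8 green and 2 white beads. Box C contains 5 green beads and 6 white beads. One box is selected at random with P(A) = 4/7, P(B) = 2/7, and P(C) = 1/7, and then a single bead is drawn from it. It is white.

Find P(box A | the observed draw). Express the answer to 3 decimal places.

For each hypothesis, P(data | H) works out to: P(data | box A) = (3/6) = 1/2; P(data | box B) = (2/10) = 1/5; P(data | box C) = (6/11) = 6/11.
Multiplying each by its prior: 4/7 · 1/2 = 2/7, 2/7 · 1/5 = 2/35, 1/7 · 6/11 = 6/77; with total 162/385.
So P(box A | data) = (2/7) / (162/385) = 55/81.

0.679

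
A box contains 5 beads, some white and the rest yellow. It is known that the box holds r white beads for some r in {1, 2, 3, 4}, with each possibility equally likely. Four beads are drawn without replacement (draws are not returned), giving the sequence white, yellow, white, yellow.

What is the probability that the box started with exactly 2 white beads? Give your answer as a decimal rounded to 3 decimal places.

For each hypothesis, P(data | H) works out to: P(data | r = 1) = (1/5)(4/4)(0/3) = 0; P(data | r = 2) = (2/5)(3/4)(1/3)(2/2) = 1/10; P(data | r = 3) = (3/5)(2/4)(2/3)(1/2) = 1/10; P(data | r = 4) = (4/5)(1/4)(3/3)(0/2) = 0.
The prior-weighted likelihoods are 1/4 · 0 = 0, 1/4 · 1/10 = 1/40, 1/4 · 1/10 = 1/40, 1/4 · 0 = 0; with total 1/20.
Therefore the posterior P(r = 2 | data) = (1/40) / (1/20) = 1/2.

0.500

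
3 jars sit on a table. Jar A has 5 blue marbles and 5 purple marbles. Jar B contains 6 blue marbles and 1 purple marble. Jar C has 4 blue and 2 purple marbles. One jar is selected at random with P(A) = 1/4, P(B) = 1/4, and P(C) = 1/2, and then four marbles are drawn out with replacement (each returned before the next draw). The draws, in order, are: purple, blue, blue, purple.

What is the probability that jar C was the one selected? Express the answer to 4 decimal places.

Under each hypothesis, the probability of the observed sequence is: P(data | jar A) = (5/10)(5/10)(5/10)(5/10) = 0.0625; P(data | jar B) = (1/7)(6/7)(6/7)(1/7) = 0.014994; P(data | jar C) = (2/6)(4/6)(4/6)(2/6) = 0.049383.
Multiplying each by its prior: 1/4 · 0.0625 = 0.015625, 1/4 · 0.014994 = 0.0037484, 1/2 · 0.049383 = 0.024691; with total 0.044065.
Hence P(jar C | data) = (0.024691) / (0.044065) = 0.56034.

0.5603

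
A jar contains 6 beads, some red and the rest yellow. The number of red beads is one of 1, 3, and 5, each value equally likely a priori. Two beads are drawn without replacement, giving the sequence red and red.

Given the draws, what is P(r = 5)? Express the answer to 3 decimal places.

0.769

The likelihood of the observed sequence under each hypothesis: P(data | r = 1) = (1/6)(0/5) = 0; P(data | r = 3) = (3/6)(2/5) = 1/5; P(data | r = 5) = (5/6)(4/5) = 2/3.
Weighting by the prior gives 1/3 · 0 = 0, 1/3 · 1/5 = 1/15, 1/3 · 2/3 = 2/9; these sum to 13/45.
So P(r = 5 | data) = (2/9) / (13/45) = 10/13.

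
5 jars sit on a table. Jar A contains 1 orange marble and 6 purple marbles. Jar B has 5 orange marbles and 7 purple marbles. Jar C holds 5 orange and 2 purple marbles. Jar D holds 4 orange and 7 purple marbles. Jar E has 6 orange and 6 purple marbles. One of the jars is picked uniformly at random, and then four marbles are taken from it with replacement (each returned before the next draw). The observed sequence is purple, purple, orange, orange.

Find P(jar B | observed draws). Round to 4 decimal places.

0.2549

Compute the likelihood of the observed sequence for each case: P(data | jar A) = (6/7)(6/7)(1/7)(1/7) = 0.014994; P(data | jar B) = (7/12)(7/12)(5/12)(5/12) = 0.059076; P(data | jar C) = (2/7)(2/7)(5/7)(5/7) = 0.041649; P(data | jar D) = (7/11)(7/11)(4/11)(4/11) = 0.053548; P(data | jar E) = (6/12)(6/12)(6/12)(6/12) = 0.0625.
Multiplying each by its prior: 1/5 · 0.014994 = 0.0029988, 1/5 · 0.059076 = 0.011815, 1/5 · 0.041649 = 0.0083299, 1/5 · 0.053548 = 0.01071, 1/5 · 0.0625 = 0.0125; these sum to 0.046353.
By Bayes' rule, P(jar B | data) = (0.011815) / (0.046353) = 0.25489.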